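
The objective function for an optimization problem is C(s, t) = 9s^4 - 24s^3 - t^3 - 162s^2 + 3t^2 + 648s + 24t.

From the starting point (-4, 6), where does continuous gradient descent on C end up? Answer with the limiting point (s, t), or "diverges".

diverges

C is separable, so gradient descent decouples: s follows -∂C/∂s, t follows -∂C/∂t.
∂C/∂s = 36(s - 3)(s - 2)(s + 3); at s=-4 this is -1512, so s increases.
∂C/∂t = -3(t - 4)(t + 2); at t=6 this is -48, so t increases.
The t-coordinate has no critical point in that direction and runs off to infinity.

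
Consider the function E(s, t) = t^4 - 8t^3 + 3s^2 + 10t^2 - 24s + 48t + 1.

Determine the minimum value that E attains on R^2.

-76

E(s,t) separates as P(s) + Q(t) + 1, so its minimum is min P + min Q + 1.
P'(s) = 6s - 24 vanishes at s ∈ {4}; Q'(t) = 4(t - 4)(t - 3)(t + 1) vanishes at t ∈ {-1, 3, 4}.
Local minima of P (where P''>0): P(4)=-48. Local minima of Q: Q(-1)=-29, Q(4)=96.
So the global minimum of E is P(4) + Q(-1) + 1 = -48 − 29 + 1 = -76, attained at (4, -1).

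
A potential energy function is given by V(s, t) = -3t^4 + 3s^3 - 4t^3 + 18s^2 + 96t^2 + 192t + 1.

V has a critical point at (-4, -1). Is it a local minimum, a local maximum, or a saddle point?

The mixed partial ∂²V/∂s∂t is 0, so the Hessian at any point is diag(V_ss, V_tt) = diag(18(s + 2), 12(-3t^2 - 2t + 16)).
At (-4, -1): H = diag(-36, 180).
The eigenvalues have opposite signs, so H is indefinite: a saddle point.

saddle point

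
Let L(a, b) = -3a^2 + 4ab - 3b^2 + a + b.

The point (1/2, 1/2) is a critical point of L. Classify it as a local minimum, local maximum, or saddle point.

The Hessian of L is constant: H = [[-6, 4], [4, -6]].
det(H) = (-6)·(-6) − 4² = 20.
det(H) > 0 and tr(H) = -12 < 0, so H is negative definite and the point is a local maximum.

local maximum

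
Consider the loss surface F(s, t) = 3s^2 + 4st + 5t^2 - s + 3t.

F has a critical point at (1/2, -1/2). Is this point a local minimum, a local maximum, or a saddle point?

The Hessian of F is constant: H = [[6, 4], [4, 10]].
det(H) = 6·10 − 4² = 44.
det(H) > 0 and tr(H) = 16 > 0, so H is positive definite and the point is a local minimum.

local minimum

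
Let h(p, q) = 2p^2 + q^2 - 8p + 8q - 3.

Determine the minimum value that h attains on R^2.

-27

h(p,q) separates as A(p) + B(q) − 3, so its minimum is min A + min B − 3.
A'(p) = 4p - 8 vanishes at p ∈ {2}; B'(q) = 2q + 8 vanishes at q ∈ {-4}.
Local minima of A (where A''>0): A(2)=-8. Local minima of B: B(-4)=-16.
So the global minimum of h is A(2) + B(-4) − 3 = -8 − 16 − 3 = -27, attained at (2, -4).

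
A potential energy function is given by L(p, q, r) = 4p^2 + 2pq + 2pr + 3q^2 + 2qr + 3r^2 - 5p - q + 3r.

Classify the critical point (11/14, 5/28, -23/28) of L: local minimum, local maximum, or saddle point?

local minimum

The Hessian is constant: H = [[8, 2, 2], [2, 6, 2], [2, 2, 6]].
Leading principal minors: Δ₁ = 8, Δ₂ = 44, Δ₃ = 224.
All leading minors are positive, so H is positive definite: a local minimum.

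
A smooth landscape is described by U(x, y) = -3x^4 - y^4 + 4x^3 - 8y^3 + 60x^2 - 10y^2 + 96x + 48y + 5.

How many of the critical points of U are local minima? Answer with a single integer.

U separates as a function of x plus a function of y, so ∇U=0 decouples.
∂U/∂x = -12(x - 4)(x + 1)(x + 2) = 0 at x ∈ {-2, -1, 4}; ∂U/∂y = -4(y - 1)(y + 3)(y + 4) = 0 at y ∈ {-4, -3, 1}.
The Hessian is diagonal: diag(U_xx, U_yy). Second derivatives: U_xx(-2)=-72, U_xx(-1)=60, U_xx(4)=-360; U_yy(-4)=-20, U_yy(-3)=16, U_yy(1)=-80.
Local minima occur where both diagonal entries positive: (-1, -3). Count: 1.

1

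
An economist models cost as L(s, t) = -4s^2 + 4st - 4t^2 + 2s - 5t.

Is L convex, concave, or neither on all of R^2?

L is quadratic, so its Hessian is the constant matrix H = [[-8, 4], [4, -8]].
det(H) = 48, tr(H) = -16.
det(H) > 0 and tr(H) < 0, so H is negative definite everywhere: concave.

concave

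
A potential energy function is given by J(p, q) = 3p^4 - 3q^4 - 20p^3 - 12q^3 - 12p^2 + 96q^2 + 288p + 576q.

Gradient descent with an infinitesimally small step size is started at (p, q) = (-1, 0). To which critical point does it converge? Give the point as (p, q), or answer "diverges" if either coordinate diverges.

(-2, -3)

J is separable, so gradient descent decouples: p follows -∂J/∂p, q follows -∂J/∂q.
∂J/∂p = 12(p - 4)(p - 3)(p + 2); at p=-1 this is 240, so p decreases.
∂J/∂q = -12(q - 4)(q + 3)(q + 4); at q=0 this is 576, so q decreases.
p converges to its nearest critical value -2 (a local min of the p-part); q converges to -3. The iterate converges to (-2, -3).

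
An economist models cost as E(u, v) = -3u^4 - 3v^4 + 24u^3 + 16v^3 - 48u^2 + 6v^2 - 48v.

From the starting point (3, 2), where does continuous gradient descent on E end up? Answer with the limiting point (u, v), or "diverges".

E is separable, so gradient descent decouples: u follows -∂E/∂u, v follows -∂E/∂v.
∂E/∂u = -12u(u - 4)(u - 2); at u=3 this is 36, so u decreases.
∂E/∂v = -12(v - 4)(v - 1)(v + 1); at v=2 this is 72, so v decreases.
u converges to its nearest critical value 2 (a local min of the u-part); v converges to 1. The iterate converges to (2, 1).

(2, 1)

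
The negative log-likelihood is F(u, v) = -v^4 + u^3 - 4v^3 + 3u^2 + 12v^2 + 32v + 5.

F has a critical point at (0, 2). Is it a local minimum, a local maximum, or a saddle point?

The mixed partial ∂²F/∂u∂v is 0, so the Hessian at any point is diag(F_uu, F_vv) = diag(6(u + 1), 12(-v^2 - 2v + 2)).
At (0, 2): H = diag(6, -72).
The eigenvalues have opposite signs, so H is indefinite: a saddle point.

saddle point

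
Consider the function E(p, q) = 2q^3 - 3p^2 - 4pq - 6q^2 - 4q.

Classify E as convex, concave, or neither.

neither

The term 2q^3 is cubic, so the Hessian is not constant.
∂²E/∂q² = 12q - 12, which takes both signs as q varies (negative for sufficiently negative q). A diagonal entry of the Hessian changing sign means the Hessian is neither positive- nor negative-semidefinite on all of R^2.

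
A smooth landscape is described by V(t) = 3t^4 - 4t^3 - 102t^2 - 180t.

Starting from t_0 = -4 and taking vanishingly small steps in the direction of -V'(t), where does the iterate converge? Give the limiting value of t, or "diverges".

-3

V'(t) = 12(t - 5)(t + 1)(t + 3), so V'(-4) = -324.
Gradient descent moves in the -V' direction, i.e. t is increasing.
The nearest critical point in that direction is t = -3, where V'' = 192 > 0 (a local minimum). The iterate converges there.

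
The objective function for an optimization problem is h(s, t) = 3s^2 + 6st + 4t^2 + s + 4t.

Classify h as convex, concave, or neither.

h is quadratic, so its Hessian is the constant matrix H = [[6, 6], [6, 8]].
det(H) = 12, tr(H) = 14.
det(H) > 0 and tr(H) > 0, so H is positive definite everywhere: convex.

convex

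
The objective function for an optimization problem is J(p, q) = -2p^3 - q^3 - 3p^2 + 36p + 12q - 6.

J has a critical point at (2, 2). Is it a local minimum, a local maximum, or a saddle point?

local maximum

The mixed partial ∂²J/∂p∂q is 0, so the Hessian at any point is diag(J_pp, J_qq) = diag(-6(2p + 1), -6q).
At (2, 2): H = diag(-30, -12).
Both eigenvalues are negative, so H is negative definite: a local maximum.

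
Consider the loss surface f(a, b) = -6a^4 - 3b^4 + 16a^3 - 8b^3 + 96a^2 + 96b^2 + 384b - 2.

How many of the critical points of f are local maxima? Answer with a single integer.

f separates as a function of a plus a function of b, so ∇f=0 decouples.
∂f/∂a = -24a(a - 4)(a + 2) = 0 at a ∈ {-2, 0, 4}; ∂f/∂b = -12(b - 4)(b + 2)(b + 4) = 0 at b ∈ {-4, -2, 4}.
The Hessian is diagonal: diag(f_aa, f_bb). Second derivatives: f_aa(-2)=-288, f_aa(0)=192, f_aa(4)=-576; f_bb(-4)=-192, f_bb(-2)=144, f_bb(4)=-576.
Local maxima occur where both diagonal entries negative: (-2, -4), (-2, 4), (4, -4), (4, 4). Count: 4.

4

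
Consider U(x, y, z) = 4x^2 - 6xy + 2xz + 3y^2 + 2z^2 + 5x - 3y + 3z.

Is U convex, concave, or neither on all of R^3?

U is quadratic, so its Hessian is the constant matrix H = [[8, -6, 2], [-6, 6, 0], [2, 0, 4]].
Leading principal minors: 8, 12, 24.
All positive ⇒ H ≻ 0 ⇒ convex.

convex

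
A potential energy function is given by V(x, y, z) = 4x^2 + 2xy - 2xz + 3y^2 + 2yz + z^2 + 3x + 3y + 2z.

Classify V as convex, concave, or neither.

convex

V is quadratic, so its Hessian is the constant matrix H = [[8, 2, -2], [2, 6, 2], [-2, 2, 2]].
Leading principal minors: 8, 44, 16.
All positive ⇒ H ≻ 0 ⇒ convex.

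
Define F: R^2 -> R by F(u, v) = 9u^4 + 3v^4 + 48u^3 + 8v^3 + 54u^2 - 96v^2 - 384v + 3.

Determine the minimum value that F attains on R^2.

-1870

F(u,v) separates as P(u) + Q(v) + 3, so its minimum is min P + min Q + 3.
P'(u) = 36u(u + 1)(u + 3) vanishes at u ∈ {-3, -1, 0}; Q'(v) = 12(v - 4)(v + 2)(v + 4) vanishes at v ∈ {-4, -2, 4}.
Local minima of P (where P''>0): P(-3)=-81, P(0)=0. Local minima of Q: Q(-4)=256, Q(4)=-1792.
So the global minimum of F is P(-3) + Q(4) + 3 = -81 − 1792 + 3 = -1870, attained at (-3, 4).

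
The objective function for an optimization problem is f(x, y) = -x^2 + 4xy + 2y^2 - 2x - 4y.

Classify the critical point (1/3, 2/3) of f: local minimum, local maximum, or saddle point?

saddle point

The Hessian of f is constant: H = [[-2, 4], [4, 4]].
det(H) = (-2)·4 − 4² = -24.
Since det(H) < 0, H is indefinite and the critical point is a saddle point.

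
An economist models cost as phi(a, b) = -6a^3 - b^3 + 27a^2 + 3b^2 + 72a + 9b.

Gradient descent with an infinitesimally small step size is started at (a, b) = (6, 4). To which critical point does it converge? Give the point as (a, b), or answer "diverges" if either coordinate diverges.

phi is separable, so gradient descent decouples: a follows -∂phi/∂a, b follows -∂phi/∂b.
∂phi/∂a = -18(a - 4)(a + 1); at a=6 this is -252, so a increases.
∂phi/∂b = -3(b - 3)(b + 1); at b=4 this is -15, so b increases.
The a-coordinate has no critical point in that direction and runs off to infinity.

diverges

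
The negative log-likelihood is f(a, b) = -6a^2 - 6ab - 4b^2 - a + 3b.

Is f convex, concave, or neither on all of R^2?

concave

f is quadratic, so its Hessian is the constant matrix H = [[-12, -6], [-6, -8]].
det(H) = 60, tr(H) = -20.
det(H) > 0 and tr(H) < 0, so H is negative definite everywhere: concave.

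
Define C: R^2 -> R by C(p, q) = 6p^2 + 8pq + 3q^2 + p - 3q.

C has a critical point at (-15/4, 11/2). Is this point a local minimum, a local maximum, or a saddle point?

local minimum

The Hessian of C is constant: H = [[12, 8], [8, 6]].
det(H) = 12·6 − 8² = 8.
det(H) > 0 and tr(H) = 18 > 0, so H is positive definite and the point is a local minimum.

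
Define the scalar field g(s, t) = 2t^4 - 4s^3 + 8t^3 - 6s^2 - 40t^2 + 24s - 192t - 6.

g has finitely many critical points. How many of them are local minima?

2

g separates as a function of s plus a function of t, so ∇g=0 decouples.
∂g/∂s = -12(s - 1)(s + 2) = 0 at s ∈ {-2, 1}; ∂g/∂t = 8(t - 3)(t + 2)(t + 4) = 0 at t ∈ {-4, -2, 3}.
The Hessian is diagonal: diag(g_ss, g_tt). Second derivatives: g_ss(-2)=36, g_ss(1)=-36; g_tt(-4)=112, g_tt(-2)=-80, g_tt(3)=280.
Local minima occur where both diagonal entries positive: (-2, -4), (-2, 3). Count: 2.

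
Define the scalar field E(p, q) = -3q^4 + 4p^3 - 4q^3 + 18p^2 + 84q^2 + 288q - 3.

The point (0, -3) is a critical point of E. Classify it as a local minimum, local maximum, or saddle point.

saddle point

The mixed partial ∂²E/∂p∂q is 0, so the Hessian at any point is diag(E_pp, E_qq) = diag(12(2p + 3), 12(-3q^2 - 2q + 14)).
At (0, -3): H = diag(36, -84).
The eigenvalues have opposite signs, so H is indefinite: a saddle point.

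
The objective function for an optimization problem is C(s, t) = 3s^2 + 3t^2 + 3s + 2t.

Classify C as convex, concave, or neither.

C is quadratic, so its Hessian is the constant matrix H = [[6, 0], [0, 6]].
det(H) = 36, tr(H) = 12.
det(H) > 0 and tr(H) > 0, so H is positive definite everywhere: convex.

convex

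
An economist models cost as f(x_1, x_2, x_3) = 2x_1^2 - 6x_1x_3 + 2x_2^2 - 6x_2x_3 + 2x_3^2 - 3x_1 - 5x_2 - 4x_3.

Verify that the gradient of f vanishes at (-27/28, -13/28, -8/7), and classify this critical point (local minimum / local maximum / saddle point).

saddle point

∇f = (4x_1 - 6x_3 - 3, 4x_2 - 6x_3 - 5, -6x_1 - 6x_2 + 4x_3 - 4); substituting (-27/28, -13/28, -8/7) gives ∇f = (0, 0, 0), so (-27/28, -13/28, -8/7) is indeed a critical point.
The Hessian is constant: H = [[4, 0, -6], [0, 4, -6], [-6, -6, 4]].
Leading principal minors: Δ₁ = 4, Δ₂ = 16, Δ₃ = -224.
The minors fit neither the all-positive nor the alternating-sign pattern, so H is indefinite: a saddle point.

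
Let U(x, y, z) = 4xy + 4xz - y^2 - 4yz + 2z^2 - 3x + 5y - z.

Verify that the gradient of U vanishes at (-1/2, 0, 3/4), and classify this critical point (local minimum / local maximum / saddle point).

saddle point

∇U = (4y + 4z - 3, 4x - 2y - 4z + 5, 4x - 4y + 4z - 1); substituting (-1/2, 0, 3/4) gives ∇U = (0, 0, 0), so (-1/2, 0, 3/4) is indeed a critical point.
The Hessian is constant: H = [[0, 4, 4], [4, -2, -4], [4, -4, 4]].
Leading principal minors: Δ₁ = 0, Δ₂ = -16, Δ₃ = -160.
The minors fit neither the all-positive nor the alternating-sign pattern, so H is indefinite: a saddle point.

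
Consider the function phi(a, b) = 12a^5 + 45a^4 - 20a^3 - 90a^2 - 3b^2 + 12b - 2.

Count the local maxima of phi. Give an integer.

2

phi separates as a function of a plus a function of b, so ∇phi=0 decouples.
∂phi/∂a = 60a(a - 1)(a + 1)(a + 3) = 0 at a ∈ {-3, -1, 0, 1}; ∂phi/∂b = -6(b - 2) = 0 at b ∈ {2}.
The Hessian is diagonal: diag(phi_aa, phi_bb). Second derivatives: phi_aa(-3)=-1440, phi_aa(-1)=240, phi_aa(0)=-180, phi_aa(1)=480; phi_bb(2)=-6.
Local maxima occur where both diagonal entries negative: (-3, 2), (0, 2). Count: 2.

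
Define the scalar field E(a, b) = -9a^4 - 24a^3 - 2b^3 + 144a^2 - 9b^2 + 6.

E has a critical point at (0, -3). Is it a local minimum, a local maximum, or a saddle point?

local minimum

The mixed partial ∂²E/∂a∂b is 0, so the Hessian at any point is diag(E_aa, E_bb) = diag(36(-3a^2 - 4a + 8), -6(2b + 3)).
At (0, -3): H = diag(288, 18).
Both eigenvalues are positive, so H is positive definite: a local minimum.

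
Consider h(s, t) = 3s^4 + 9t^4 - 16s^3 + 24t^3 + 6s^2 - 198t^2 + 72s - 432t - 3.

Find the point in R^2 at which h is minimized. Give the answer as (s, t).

h(s,t) separates as P(s) + Q(t) − 3, so its minimum is min P + min Q − 3.
P'(s) = 12(s - 3)(s - 2)(s + 1) vanishes at s ∈ {-1, 2, 3}; Q'(t) = 36(t - 3)(t + 1)(t + 4) vanishes at t ∈ {-4, -1, 3}.
Local minima of P (where P''>0): P(-1)=-47, P(3)=81. Local minima of Q: Q(-4)=-672, Q(3)=-1701.
So the global minimum of h is P(-1) + Q(3) − 3 = -47 − 1701 − 3 = -1751, attained at (-1, 3).

(-1, 3)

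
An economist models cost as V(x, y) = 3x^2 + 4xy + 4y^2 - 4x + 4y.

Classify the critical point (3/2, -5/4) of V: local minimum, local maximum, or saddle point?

The Hessian of V is constant: H = [[6, 4], [4, 8]].
det(H) = 6·8 − 4² = 32.
det(H) > 0 and tr(H) = 14 > 0, so H is positive definite and the point is a local minimum.

local minimum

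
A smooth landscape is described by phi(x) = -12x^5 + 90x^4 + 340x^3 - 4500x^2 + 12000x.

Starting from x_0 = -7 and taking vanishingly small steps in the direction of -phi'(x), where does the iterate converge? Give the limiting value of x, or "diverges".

-5

phi'(x) = -60(x - 5)(x - 4)(x - 2)(x + 5), so phi'(-7) = -142560.
Gradient descent moves in the -phi' direction, i.e. x is increasing.
The nearest critical point in that direction is x = -5, where phi'' = 37800 > 0 (a local minimum). The iterate converges there.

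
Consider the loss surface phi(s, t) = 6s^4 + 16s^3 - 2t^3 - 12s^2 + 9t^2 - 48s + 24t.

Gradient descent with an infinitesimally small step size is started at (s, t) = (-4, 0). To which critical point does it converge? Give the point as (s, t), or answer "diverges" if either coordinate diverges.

phi is separable, so gradient descent decouples: s follows -∂phi/∂s, t follows -∂phi/∂t.
∂phi/∂s = 24(s - 1)(s + 1)(s + 2); at s=-4 this is -720, so s increases.
∂phi/∂t = -6(t - 4)(t + 1); at t=0 this is 24, so t decreases.
s converges to its nearest critical value -2 (a local min of the s-part); t converges to -1. The iterate converges to (-2, -1).

(-2, -1)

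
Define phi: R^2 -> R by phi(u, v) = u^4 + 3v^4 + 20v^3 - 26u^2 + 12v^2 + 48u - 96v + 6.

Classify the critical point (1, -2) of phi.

The mixed partial ∂²phi/∂u∂v is 0, so the Hessian at any point is diag(phi_uu, phi_vv) = diag(4(3u^2 - 13), 12(3v^2 + 10v + 2)).
At (1, -2): H = diag(-40, -72).
Both eigenvalues are negative, so H is negative definite: a local maximum.

local maximum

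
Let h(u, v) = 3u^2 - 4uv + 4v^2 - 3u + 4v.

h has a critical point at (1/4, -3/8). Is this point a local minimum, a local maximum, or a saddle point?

The Hessian of h is constant: H = [[6, -4], [-4, 8]].
det(H) = 6·8 − (-4)² = 32.
det(H) > 0 and tr(H) = 14 > 0, so H is positive definite and the point is a local minimum.

local minimum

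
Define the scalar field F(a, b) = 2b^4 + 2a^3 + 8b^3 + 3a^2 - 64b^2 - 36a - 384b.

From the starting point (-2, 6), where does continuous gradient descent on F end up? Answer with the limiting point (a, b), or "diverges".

F is separable, so gradient descent decouples: a follows -∂F/∂a, b follows -∂F/∂b.
∂F/∂a = 6(a - 2)(a + 3); at a=-2 this is -24, so a increases.
∂F/∂b = 8(b - 4)(b + 3)(b + 4); at b=6 this is 1440, so b decreases.
a converges to its nearest critical value 2 (a local min of the a-part); b converges to 4. The iterate converges to (2, 4).

(2, 4)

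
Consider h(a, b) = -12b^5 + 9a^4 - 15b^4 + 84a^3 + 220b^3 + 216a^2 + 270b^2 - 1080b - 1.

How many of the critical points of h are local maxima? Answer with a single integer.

h separates as a function of a plus a function of b, so ∇h=0 decouples.
∂h/∂a = 36a(a + 3)(a + 4) = 0 at a ∈ {-4, -3, 0}; ∂h/∂b = -60(b - 3)(b - 1)(b + 2)(b + 3) = 0 at b ∈ {-3, -2, 1, 3}.
The Hessian is diagonal: diag(h_aa, h_bb). Second derivatives: h_aa(-4)=144, h_aa(-3)=-108, h_aa(0)=432; h_bb(-3)=1440, h_bb(-2)=-900, h_bb(1)=1440, h_bb(3)=-3600.
Local maxima occur where both diagonal entries negative: (-3, -2), (-3, 3). Count: 2.

2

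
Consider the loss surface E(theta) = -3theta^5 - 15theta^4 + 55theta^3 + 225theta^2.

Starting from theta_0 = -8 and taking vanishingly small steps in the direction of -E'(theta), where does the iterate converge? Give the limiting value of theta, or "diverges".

E'(theta) = -15theta(theta - 3)(theta + 2)(theta + 5), so E'(-8) = -23760.
Gradient descent moves in the -E' direction, i.e. theta is increasing.
The nearest critical point in that direction is theta = -5, where E'' = 1800 > 0 (a local minimum). The iterate converges there.

-5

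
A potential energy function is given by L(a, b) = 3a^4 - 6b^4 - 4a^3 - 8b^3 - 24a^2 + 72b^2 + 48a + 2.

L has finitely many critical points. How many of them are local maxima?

L separates as a function of a plus a function of b, so ∇L=0 decouples.
∂L/∂a = 12(a - 2)(a - 1)(a + 2) = 0 at a ∈ {-2, 1, 2}; ∂L/∂b = -24b(b - 2)(b + 3) = 0 at b ∈ {-3, 0, 2}.
The Hessian is diagonal: diag(L_aa, L_bb). Second derivatives: L_aa(-2)=144, L_aa(1)=-36, L_aa(2)=48; L_bb(-3)=-360, L_bb(0)=144, L_bb(2)=-240.
Local maxima occur where both diagonal entries negative: (1, -3), (1, 2). Count: 2.

2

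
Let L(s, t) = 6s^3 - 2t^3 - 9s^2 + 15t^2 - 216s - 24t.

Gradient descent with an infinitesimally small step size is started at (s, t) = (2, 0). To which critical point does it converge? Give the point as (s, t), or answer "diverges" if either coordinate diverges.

(4, 1)

L is separable, so gradient descent decouples: s follows -∂L/∂s, t follows -∂L/∂t.
∂L/∂s = 18(s - 4)(s + 3); at s=2 this is -180, so s increases.
∂L/∂t = -6(t - 4)(t - 1); at t=0 this is -24, so t increases.
s converges to its nearest critical value 4 (a local min of the s-part); t converges to 1. The iterate converges to (4, 1).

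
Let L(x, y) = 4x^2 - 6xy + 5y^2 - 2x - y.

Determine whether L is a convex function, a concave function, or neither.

L is quadratic, so its Hessian is the constant matrix H = [[8, -6], [-6, 10]].
det(H) = 44, tr(H) = 18.
det(H) > 0 and tr(H) > 0, so H is positive definite everywhere: convex.

convex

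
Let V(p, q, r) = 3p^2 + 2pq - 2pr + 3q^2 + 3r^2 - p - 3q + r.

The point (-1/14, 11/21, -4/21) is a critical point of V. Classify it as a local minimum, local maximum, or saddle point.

The Hessian is constant: H = [[6, 2, -2], [2, 6, 0], [-2, 0, 6]].
Leading principal minors: Δ₁ = 6, Δ₂ = 32, Δ₃ = 168.
All leading minors are positive, so H is positive definite: a local minimum.

local minimum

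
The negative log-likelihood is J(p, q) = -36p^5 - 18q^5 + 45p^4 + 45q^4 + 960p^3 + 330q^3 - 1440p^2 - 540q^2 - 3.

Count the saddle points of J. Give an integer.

8

J separates as a function of p plus a function of q, so ∇J=0 decouples.
∂J/∂p = -180p(p - 4)(p - 1)(p + 4) = 0 at p ∈ {-4, 0, 1, 4}; ∂J/∂q = -90q(q - 4)(q - 1)(q + 3) = 0 at q ∈ {-3, 0, 1, 4}.
The Hessian is diagonal: diag(J_pp, J_qq). Second derivatives: J_pp(-4)=28800, J_pp(0)=-2880, J_pp(1)=2700, J_pp(4)=-17280; J_qq(-3)=7560, J_qq(0)=-1080, J_qq(1)=1080, J_qq(4)=-7560.
Saddle points occur where the two diagonal entries have opposite signs: (-4, 0), (-4, 4), (0, -3), (0, 1), (1, 0), (1, 4), (4, -3), (4, 1). Count: 8.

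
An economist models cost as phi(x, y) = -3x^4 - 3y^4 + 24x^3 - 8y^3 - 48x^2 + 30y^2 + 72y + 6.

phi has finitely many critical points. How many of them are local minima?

1

phi separates as a function of x plus a function of y, so ∇phi=0 decouples.
∂phi/∂x = -12x(x - 4)(x - 2) = 0 at x ∈ {0, 2, 4}; ∂phi/∂y = -12(y - 2)(y + 1)(y + 3) = 0 at y ∈ {-3, -1, 2}.
The Hessian is diagonal: diag(phi_xx, phi_yy). Second derivatives: phi_xx(0)=-96, phi_xx(2)=48, phi_xx(4)=-96; phi_yy(-3)=-120, phi_yy(-1)=72, phi_yy(2)=-180.
Local minima occur where both diagonal entries positive: (2, -1). Count: 1.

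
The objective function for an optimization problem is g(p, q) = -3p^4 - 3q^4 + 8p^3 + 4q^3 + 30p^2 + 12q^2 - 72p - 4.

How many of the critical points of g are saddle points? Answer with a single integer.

4

g separates as a function of p plus a function of q, so ∇g=0 decouples.
∂g/∂p = -12(p - 3)(p - 1)(p + 2) = 0 at p ∈ {-2, 1, 3}; ∂g/∂q = -12q(q - 2)(q + 1) = 0 at q ∈ {-1, 0, 2}.
The Hessian is diagonal: diag(g_pp, g_qq). Second derivatives: g_pp(-2)=-180, g_pp(1)=72, g_pp(3)=-120; g_qq(-1)=-36, g_qq(0)=24, g_qq(2)=-72.
Saddle points occur where the two diagonal entries have opposite signs: (-2, 0), (1, -1), (1, 2), (3, 0). Count: 4.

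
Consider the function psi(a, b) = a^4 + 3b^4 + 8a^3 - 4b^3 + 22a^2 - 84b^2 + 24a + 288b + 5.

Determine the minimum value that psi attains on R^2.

psi(a,b) separates as P(a) + Q(b) + 5, so its minimum is min P + min Q + 5.
P'(a) = 4(a + 1)(a + 2)(a + 3) vanishes at a ∈ {-3, -2, -1}; Q'(b) = 12(b - 3)(b - 2)(b + 4) vanishes at b ∈ {-4, 2, 3}.
Local minima of P (where P''>0): P(-3)=-9, P(-1)=-9. Local minima of Q: Q(-4)=-1472, Q(3)=243.
So the global minimum of psi is P(-3) + Q(-4) + 5 = -9 − 1472 + 5 = -1476, attained at (-3, -4).

-1476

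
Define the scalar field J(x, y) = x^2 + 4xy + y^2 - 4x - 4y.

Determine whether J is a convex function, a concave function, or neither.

neither

J is quadratic, so its Hessian is the constant matrix H = [[2, 4], [4, 2]].
det(H) = -12, tr(H) = 4.
det(H) < 0, so H is indefinite: neither convex nor concave.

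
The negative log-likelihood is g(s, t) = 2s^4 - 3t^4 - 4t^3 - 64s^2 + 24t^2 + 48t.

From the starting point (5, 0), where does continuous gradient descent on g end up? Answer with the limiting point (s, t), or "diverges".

(4, -1)

g is separable, so gradient descent decouples: s follows -∂g/∂s, t follows -∂g/∂t.
∂g/∂s = 8s(s - 4)(s + 4); at s=5 this is 360, so s decreases.
∂g/∂t = -12(t - 2)(t + 1)(t + 2); at t=0 this is 48, so t decreases.
s converges to its nearest critical value 4 (a local min of the s-part); t converges to -1. The iterate converges to (4, -1).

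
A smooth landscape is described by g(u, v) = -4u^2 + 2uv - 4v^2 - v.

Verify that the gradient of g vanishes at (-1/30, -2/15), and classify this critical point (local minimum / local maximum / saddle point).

local maximum

∇g = (-8u + 2v, 2u - 8v - 1); substituting (-1/30, -2/15) gives ∇g = (0, 0), so (-1/30, -2/15) is indeed a critical point.
The Hessian of g is constant: H = [[-8, 2], [2, -8]].
det(H) = (-8)·(-8) − 2² = 60.
det(H) > 0 and tr(H) = -16 < 0, so H is negative definite and the point is a local maximum.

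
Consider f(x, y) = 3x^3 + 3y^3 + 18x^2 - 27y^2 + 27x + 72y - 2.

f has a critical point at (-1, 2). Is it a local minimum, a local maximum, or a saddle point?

The mixed partial ∂²f/∂x∂y is 0, so the Hessian at any point is diag(f_xx, f_yy) = diag(18(x + 2), 18(y - 3)).
At (-1, 2): H = diag(18, -18).
The eigenvalues have opposite signs, so H is indefinite: a saddle point.

saddle point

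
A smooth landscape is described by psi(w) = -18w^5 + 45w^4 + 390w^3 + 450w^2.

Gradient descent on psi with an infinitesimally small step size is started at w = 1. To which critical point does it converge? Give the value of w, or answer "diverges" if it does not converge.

psi'(w) = -90w(w - 5)(w + 1)(w + 2), so psi'(1) = 2160.
Gradient descent moves in the -psi' direction, i.e. w is decreasing.
The nearest critical point in that direction is w = 0, where psi'' = 900 > 0 (a local minimum). The iterate converges there.

0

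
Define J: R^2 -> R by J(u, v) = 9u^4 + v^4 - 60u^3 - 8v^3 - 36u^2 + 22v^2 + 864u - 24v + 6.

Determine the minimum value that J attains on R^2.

-1251

J(u,v) separates as P(u) + Q(v) + 6, so its minimum is min P + min Q + 6.
P'(u) = 36(u - 4)(u - 3)(u + 2) vanishes at u ∈ {-2, 3, 4}; Q'(v) = 4(v - 3)(v - 2)(v - 1) vanishes at v ∈ {1, 2, 3}.
Local minima of P (where P''>0): P(-2)=-1248, P(4)=1344. Local minima of Q: Q(1)=-9, Q(3)=-9.
So the global minimum of J is P(-2) + Q(1) + 6 = -1248 − 9 + 6 = -1251, attained at (-2, 1).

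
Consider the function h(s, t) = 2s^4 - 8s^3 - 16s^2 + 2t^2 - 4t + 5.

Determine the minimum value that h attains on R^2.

-253

h(s,t) separates as P(s) + Q(t) + 5, so its minimum is min P + min Q + 5.
P'(s) = 8s(s - 4)(s + 1) vanishes at s ∈ {-1, 0, 4}; Q'(t) = 4(t - 1) vanishes at t ∈ {1}.
Local minima of P (where P''>0): P(-1)=-6, P(4)=-256. Local minima of Q: Q(1)=-2.
So the global minimum of h is P(4) + Q(1) + 5 = -256 − 2 + 5 = -253, attained at (4, 1).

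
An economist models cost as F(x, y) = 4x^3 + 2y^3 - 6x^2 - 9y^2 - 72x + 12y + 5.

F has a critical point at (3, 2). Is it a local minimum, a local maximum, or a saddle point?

local minimum

The mixed partial ∂²F/∂x∂y is 0, so the Hessian at any point is diag(F_xx, F_yy) = diag(12(2x - 1), 6(2y - 3)).
At (3, 2): H = diag(60, 6).
Both eigenvalues are positive, so H is positive definite: a local minimum.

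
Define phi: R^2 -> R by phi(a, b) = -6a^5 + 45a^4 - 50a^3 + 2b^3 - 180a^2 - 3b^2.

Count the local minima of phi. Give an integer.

phi separates as a function of a plus a function of b, so ∇phi=0 decouples.
∂phi/∂a = -30a(a - 4)(a - 3)(a + 1) = 0 at a ∈ {-1, 0, 3, 4}; ∂phi/∂b = 6b(b - 1) = 0 at b ∈ {0, 1}.
The Hessian is diagonal: diag(phi_aa, phi_bb). Second derivatives: phi_aa(-1)=600, phi_aa(0)=-360, phi_aa(3)=360, phi_aa(4)=-600; phi_bb(0)=-6, phi_bb(1)=6.
Local minima occur where both diagonal entries positive: (-1, 1), (3, 1). Count: 2.

2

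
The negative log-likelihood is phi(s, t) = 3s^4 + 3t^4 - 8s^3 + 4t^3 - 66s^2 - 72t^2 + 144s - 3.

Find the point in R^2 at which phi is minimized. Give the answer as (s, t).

(-3, -4)

phi(s,t) separates as P(s) + Q(t) − 3, so its minimum is min P + min Q − 3.
P'(s) = 12(s - 4)(s - 1)(s + 3) vanishes at s ∈ {-3, 1, 4}; Q'(t) = 12t(t - 3)(t + 4) vanishes at t ∈ {-4, 0, 3}.
Local minima of P (where P''>0): P(-3)=-567, P(4)=-224. Local minima of Q: Q(-4)=-640, Q(3)=-297.
So the global minimum of phi is P(-3) + Q(-4) − 3 = -567 − 640 − 3 = -1210, attained at (-3, -4).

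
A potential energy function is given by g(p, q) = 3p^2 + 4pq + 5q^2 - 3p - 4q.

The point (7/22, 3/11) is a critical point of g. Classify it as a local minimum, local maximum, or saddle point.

local minimum

The Hessian of g is constant: H = [[6, 4], [4, 10]].
det(H) = 6·10 − 4² = 44.
det(H) > 0 and tr(H) = 16 > 0, so H is positive definite and the point is a local minimum.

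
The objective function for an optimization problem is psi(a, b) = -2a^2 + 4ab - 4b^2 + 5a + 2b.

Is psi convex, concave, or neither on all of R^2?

concave

psi is quadratic, so its Hessian is the constant matrix H = [[-4, 4], [4, -8]].
det(H) = 16, tr(H) = -12.
det(H) > 0 and tr(H) < 0, so H is negative definite everywhere: concave.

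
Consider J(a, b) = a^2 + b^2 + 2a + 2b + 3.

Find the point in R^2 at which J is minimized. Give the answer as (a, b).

J(a,b) separates as P(a) + Q(b) + 3, so its minimum is min P + min Q + 3.
P'(a) = 2a + 2 vanishes at a ∈ {-1}; Q'(b) = 2b + 2 vanishes at b ∈ {-1}.
Local minima of P (where P''>0): P(-1)=-1. Local minima of Q: Q(-1)=-1.
So the global minimum of J is P(-1) + Q(-1) + 3 = -1 − 1 + 3 = 1, attained at (-1, -1).

(-1, -1)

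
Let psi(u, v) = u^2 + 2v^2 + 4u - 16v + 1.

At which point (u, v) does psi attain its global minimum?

(-2, 4)

psi(u,v) separates as P(u) + Q(v) + 1, so its minimum is min P + min Q + 1.
P'(u) = 2u + 4 vanishes at u ∈ {-2}; Q'(v) = 4v - 16 vanishes at v ∈ {4}.
Local minima of P (where P''>0): P(-2)=-4. Local minima of Q: Q(4)=-32.
So the global minimum of psi is P(-2) + Q(4) + 1 = -4 − 32 + 1 = -35, attained at (-2, 4).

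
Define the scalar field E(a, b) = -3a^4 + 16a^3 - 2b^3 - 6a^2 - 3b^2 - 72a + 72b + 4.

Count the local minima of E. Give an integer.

1

E separates as a function of a plus a function of b, so ∇E=0 decouples.
∂E/∂a = -12(a - 3)(a - 2)(a + 1) = 0 at a ∈ {-1, 2, 3}; ∂E/∂b = -6(b - 3)(b + 4) = 0 at b ∈ {-4, 3}.
The Hessian is diagonal: diag(E_aa, E_bb). Second derivatives: E_aa(-1)=-144, E_aa(2)=36, E_aa(3)=-48; E_bb(-4)=42, E_bb(3)=-42.
Local minima occur where both diagonal entries positive: (2, -4). Count: 1.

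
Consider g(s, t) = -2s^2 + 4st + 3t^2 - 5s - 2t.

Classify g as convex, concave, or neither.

g is quadratic, so its Hessian is the constant matrix H = [[-4, 4], [4, 6]].
det(H) = -40, tr(H) = 2.
det(H) < 0, so H is indefinite: neither convex nor concave.

neither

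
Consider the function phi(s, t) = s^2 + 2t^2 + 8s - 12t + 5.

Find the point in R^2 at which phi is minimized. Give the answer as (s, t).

phi(s,t) separates as P(s) + Q(t) + 5, so its minimum is min P + min Q + 5.
P'(s) = 2s + 8 vanishes at s ∈ {-4}; Q'(t) = 4(t - 3) vanishes at t ∈ {3}.
Local minima of P (where P''>0): P(-4)=-16. Local minima of Q: Q(3)=-18.
So the global minimum of phi is P(-4) + Q(3) + 5 = -16 − 18 + 5 = -29, attained at (-4, 3).

(-4, 3)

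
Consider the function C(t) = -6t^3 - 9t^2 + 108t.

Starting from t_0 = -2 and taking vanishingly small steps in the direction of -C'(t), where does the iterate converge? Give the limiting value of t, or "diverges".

-3

C'(t) = -18(t - 2)(t + 3), so C'(-2) = 72.
Gradient descent moves in the -C' direction, i.e. t is decreasing.
The nearest critical point in that direction is t = -3, where C'' = 90 > 0 (a local minimum). The iterate converges there.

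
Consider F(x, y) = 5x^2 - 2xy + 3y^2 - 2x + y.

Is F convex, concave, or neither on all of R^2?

F is quadratic, so its Hessian is the constant matrix H = [[10, -2], [-2, 6]].
det(H) = 56, tr(H) = 16.
det(H) > 0 and tr(H) > 0, so H is positive definite everywhere: convex.

convex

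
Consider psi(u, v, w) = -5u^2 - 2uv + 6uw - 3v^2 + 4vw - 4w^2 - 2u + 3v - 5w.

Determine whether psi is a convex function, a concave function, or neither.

psi is quadratic, so its Hessian is the constant matrix H = [[-10, -2, 6], [-2, -6, 4], [6, 4, -8]].
Leading principal minors: -10, 56, -168.
Signs alternate −, +, − ⇒ H ≺ 0 ⇒ concave.

concave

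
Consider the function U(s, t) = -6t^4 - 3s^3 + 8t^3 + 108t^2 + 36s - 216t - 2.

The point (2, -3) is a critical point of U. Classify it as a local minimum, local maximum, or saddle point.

The mixed partial ∂²U/∂s∂t is 0, so the Hessian at any point is diag(U_ss, U_tt) = diag(-18s, 24(-3t^2 + 2t + 9)).
At (2, -3): H = diag(-36, -576).
Both eigenvalues are negative, so H is negative definite: a local maximum.

local maximum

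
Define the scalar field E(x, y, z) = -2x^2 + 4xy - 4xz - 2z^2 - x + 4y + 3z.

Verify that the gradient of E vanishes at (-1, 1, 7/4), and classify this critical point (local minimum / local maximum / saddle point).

∇E = (-4x + 4y - 4z - 1, 4x + 4, -4x - 4z + 3); substituting (-1, 1, 7/4) gives ∇E = (0, 0, 0), so (-1, 1, 7/4) is indeed a critical point.
The Hessian is constant: H = [[-4, 4, -4], [4, 0, 0], [-4, 0, -4]].
Leading principal minors: Δ₁ = -4, Δ₂ = -16, Δ₃ = 64.
The minors fit neither the all-positive nor the alternating-sign pattern, so H is indefinite: a saddle point.

saddle point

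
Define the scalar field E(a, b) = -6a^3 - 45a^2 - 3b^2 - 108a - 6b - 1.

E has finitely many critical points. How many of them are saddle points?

1

E separates as a function of a plus a function of b, so ∇E=0 decouples.
∂E/∂a = -18(a + 2)(a + 3) = 0 at a ∈ {-3, -2}; ∂E/∂b = -6(b + 1) = 0 at b ∈ {-1}.
The Hessian is diagonal: diag(E_aa, E_bb). Second derivatives: E_aa(-3)=18, E_aa(-2)=-18; E_bb(-1)=-6.
Saddle points occur where the two diagonal entries have opposite signs: (-3, -1). Count: 1.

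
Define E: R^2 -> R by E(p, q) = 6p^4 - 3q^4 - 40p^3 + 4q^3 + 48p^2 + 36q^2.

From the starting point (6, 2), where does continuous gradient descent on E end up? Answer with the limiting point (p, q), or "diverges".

E is separable, so gradient descent decouples: p follows -∂E/∂p, q follows -∂E/∂q.
∂E/∂p = 24p(p - 4)(p - 1); at p=6 this is 1440, so p decreases.
∂E/∂q = -12q(q - 3)(q + 2); at q=2 this is 96, so q decreases.
p converges to its nearest critical value 4 (a local min of the p-part); q converges to 0. The iterate converges to (4, 0).

(4, 0)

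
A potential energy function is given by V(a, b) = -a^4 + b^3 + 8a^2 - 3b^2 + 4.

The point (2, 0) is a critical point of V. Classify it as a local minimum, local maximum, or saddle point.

The mixed partial ∂²V/∂a∂b is 0, so the Hessian at any point is diag(V_aa, V_bb) = diag(4(-3a^2 + 4), 6(b - 1)).
At (2, 0): H = diag(-32, -6).
Both eigenvalues are negative, so H is negative definite: a local maximum.

local maximum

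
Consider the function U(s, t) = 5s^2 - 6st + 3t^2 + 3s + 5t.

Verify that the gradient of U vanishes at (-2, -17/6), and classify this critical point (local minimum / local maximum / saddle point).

∇U = (10s - 6t + 3, -6s + 6t + 5); substituting (-2, -17/6) gives ∇U = (0, 0), so (-2, -17/6) is indeed a critical point.
The Hessian of U is constant: H = [[10, -6], [-6, 6]].
det(H) = 10·6 − (-6)² = 24.
det(H) > 0 and tr(H) = 16 > 0, so H is positive definite and the point is a local minimum.

local minimum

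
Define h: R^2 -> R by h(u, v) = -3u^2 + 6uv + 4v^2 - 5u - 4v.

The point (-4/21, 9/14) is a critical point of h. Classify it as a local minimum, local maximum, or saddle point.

saddle point

The Hessian of h is constant: H = [[-6, 6], [6, 8]].
det(H) = (-6)·8 − 6² = -84.
Since det(H) < 0, H is indefinite and the critical point is a saddle point.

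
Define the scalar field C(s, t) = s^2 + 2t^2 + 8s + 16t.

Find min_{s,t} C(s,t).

-48

C(s,t) separates as P(s) + Q(t), so its minimum is min P + min Q.
P'(s) = 2s + 8 vanishes at s ∈ {-4}; Q'(t) = 4(t + 4) vanishes at t ∈ {-4}.
Local minima of P (where P''>0): P(-4)=-16. Local minima of Q: Q(-4)=-32.
So the global minimum of C is P(-4) + Q(-4) = -16 − 32 = -48, attained at (-4, -4).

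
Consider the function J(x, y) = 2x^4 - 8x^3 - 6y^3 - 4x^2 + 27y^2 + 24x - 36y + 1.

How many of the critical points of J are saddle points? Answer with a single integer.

3

J separates as a function of x plus a function of y, so ∇J=0 decouples.
∂J/∂x = 8(x - 3)(x - 1)(x + 1) = 0 at x ∈ {-1, 1, 3}; ∂J/∂y = -18(y - 2)(y - 1) = 0 at y ∈ {1, 2}.
The Hessian is diagonal: diag(J_xx, J_yy). Second derivatives: J_xx(-1)=64, J_xx(1)=-32, J_xx(3)=64; J_yy(1)=18, J_yy(2)=-18.
Saddle points occur where the two diagonal entries have opposite signs: (-1, 2), (1, 1), (3, 2). Count: 3.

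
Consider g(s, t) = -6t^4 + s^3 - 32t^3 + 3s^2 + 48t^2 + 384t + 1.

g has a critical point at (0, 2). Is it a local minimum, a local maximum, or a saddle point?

saddle point

The mixed partial ∂²g/∂s∂t is 0, so the Hessian at any point is diag(g_ss, g_tt) = diag(6(s + 1), 24(-3t^2 - 8t + 4)).
At (0, 2): H = diag(6, -576).
The eigenvalues have opposite signs, so H is indefinite: a saddle point.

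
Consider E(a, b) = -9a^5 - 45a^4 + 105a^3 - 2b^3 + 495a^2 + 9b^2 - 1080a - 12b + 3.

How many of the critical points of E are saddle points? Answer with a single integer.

E separates as a function of a plus a function of b, so ∇E=0 decouples.
∂E/∂a = -45(a - 2)(a - 1)(a + 3)(a + 4) = 0 at a ∈ {-4, -3, 1, 2}; ∂E/∂b = -6(b - 2)(b - 1) = 0 at b ∈ {1, 2}.
The Hessian is diagonal: diag(E_aa, E_bb). Second derivatives: E_aa(-4)=1350, E_aa(-3)=-900, E_aa(1)=900, E_aa(2)=-1350; E_bb(1)=6, E_bb(2)=-6.
Saddle points occur where the two diagonal entries have opposite signs: (-4, 2), (-3, 1), (1, 2), (2, 1). Count: 4.

4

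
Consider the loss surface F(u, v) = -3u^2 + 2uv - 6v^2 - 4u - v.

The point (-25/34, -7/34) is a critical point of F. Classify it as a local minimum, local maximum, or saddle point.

local maximum

The Hessian of F is constant: H = [[-6, 2], [2, -12]].
det(H) = (-6)·(-12) − 2² = 68.
det(H) > 0 and tr(H) = -18 < 0, so H is negative definite and the point is a local maximum.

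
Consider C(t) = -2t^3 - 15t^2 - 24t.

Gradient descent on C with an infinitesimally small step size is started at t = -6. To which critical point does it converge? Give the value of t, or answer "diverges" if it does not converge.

C'(t) = -6(t + 1)(t + 4), so C'(-6) = -60.
Gradient descent moves in the -C' direction, i.e. t is increasing.
The nearest critical point in that direction is t = -4, where C'' = 18 > 0 (a local minimum). The iterate converges there.

-4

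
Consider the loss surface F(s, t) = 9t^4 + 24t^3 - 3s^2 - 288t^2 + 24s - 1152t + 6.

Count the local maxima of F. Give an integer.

1

F separates as a function of s plus a function of t, so ∇F=0 decouples.
∂F/∂s = -6(s - 4) = 0 at s ∈ {4}; ∂F/∂t = 36(t - 4)(t + 2)(t + 4) = 0 at t ∈ {-4, -2, 4}.
The Hessian is diagonal: diag(F_ss, F_tt). Second derivatives: F_ss(4)=-6; F_tt(-4)=576, F_tt(-2)=-432, F_tt(4)=1728.
Local maxima occur where both diagonal entries negative: (4, -2). Count: 1.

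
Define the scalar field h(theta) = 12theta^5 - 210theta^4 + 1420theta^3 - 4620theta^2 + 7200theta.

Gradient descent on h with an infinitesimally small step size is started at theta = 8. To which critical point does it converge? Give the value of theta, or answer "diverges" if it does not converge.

h'(theta) = 60(theta - 5)(theta - 4)(theta - 3)(theta - 2), so h'(8) = 21600.
Gradient descent moves in the -h' direction, i.e. theta is decreasing.
The nearest critical point in that direction is theta = 5, where h'' = 360 > 0 (a local minimum). The iterate converges there.

5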